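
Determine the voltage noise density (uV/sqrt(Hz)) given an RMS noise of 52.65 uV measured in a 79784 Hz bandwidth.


Noise spectral density = Vrms / sqrt(BW).
NSD = 52.65 / sqrt(79784)
NSD = 52.65 / 282.4606
NSD = 0.1864 uV/sqrt(Hz)

0.1864 uV/sqrt(Hz)


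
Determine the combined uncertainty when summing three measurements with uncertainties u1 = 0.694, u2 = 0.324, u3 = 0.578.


For a sum of independent quantities, uc = sqrt(u1^2 + u2^2 + u3^2).
uc = sqrt(0.694^2 + 0.324^2 + 0.578^2)
uc = sqrt(0.481636 + 0.104976 + 0.334084)
uc = 0.9595

0.9595


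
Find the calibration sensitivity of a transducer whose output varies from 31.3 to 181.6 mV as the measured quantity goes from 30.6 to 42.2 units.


Sensitivity = (y2 - y1) / (x2 - x1).
S = (181.6 - 31.3) / (42.2 - 30.6)
S = 150.3 / 11.6
S = 12.9569 mV/unit

12.9569 mV/unit


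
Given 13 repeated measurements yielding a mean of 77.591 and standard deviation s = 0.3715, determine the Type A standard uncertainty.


The standard uncertainty for Type A evaluation is u = s / sqrt(n).
u = 0.3715 / sqrt(13)
u = 0.3715 / 3.6056
u = 0.103

0.103


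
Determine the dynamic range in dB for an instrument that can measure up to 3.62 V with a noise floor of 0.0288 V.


Dynamic range = 20 * log10(Vmax / Vnoise).
DR = 20 * log10(3.62 / 0.0288)
DR = 20 * log10(125.69)
DR = 41.99 dB

41.99 dB


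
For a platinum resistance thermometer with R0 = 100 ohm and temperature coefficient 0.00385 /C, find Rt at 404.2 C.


The RTD equation: Rt = R0 * (1 + alpha * T).
Rt = 100 * (1 + 0.00385 * 404.2)
Rt = 100 * (1 + 1.55617)
Rt = 100 * 2.55617
Rt = 255.617 ohm

255.617 ohm


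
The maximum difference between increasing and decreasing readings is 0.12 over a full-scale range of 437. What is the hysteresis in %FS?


Hysteresis = (max difference / full scale) * 100%.
H = (0.12 / 437) * 100
H = 0.027 %FS

0.027 %FS


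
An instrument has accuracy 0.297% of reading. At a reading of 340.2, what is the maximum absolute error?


Absolute error = (accuracy% / 100) * reading.
Error = (0.297 / 100) * 340.2
Error = 0.00297 * 340.2
Error = 1.0104

1.0104


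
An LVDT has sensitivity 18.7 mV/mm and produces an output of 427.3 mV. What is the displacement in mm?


Displacement = Vout / sensitivity.
d = 427.3 / 18.7
d = 22.85 mm

22.85 mm


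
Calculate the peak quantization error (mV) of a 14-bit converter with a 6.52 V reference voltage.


The maximum quantization error is +/- LSB/2.
LSB = Vref / 2^n = 6.52 / 16384 = 0.00039795 V
Max error = LSB / 2 = 0.00039795 / 2 = 0.00019897 V
Max error = 0.199 mV

0.199 mV


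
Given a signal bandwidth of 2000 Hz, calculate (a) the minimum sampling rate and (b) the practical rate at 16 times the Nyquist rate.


By Nyquist theorem, fs_min = 2 * fmax.
fs_min = 2 * 2000 = 4000 Hz
Practical rate = 16 * fs_min = 16 * 4000 = 64000 Hz

fs_min = 4000 Hz, fs_practical = 64000 Hz


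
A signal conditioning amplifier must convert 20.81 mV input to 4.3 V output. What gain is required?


Gain = Vout / Vin (converting to same units).
G = 4.3 V / 20.81 mV
G = 4300.0 mV / 20.81 mV
G = 206.63

206.63


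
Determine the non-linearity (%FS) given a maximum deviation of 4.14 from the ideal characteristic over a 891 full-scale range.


Linearity error = (max deviation / full scale) * 100%.
Linearity = (4.14 / 891) * 100
Linearity = 0.465 %FS

0.465 %FS


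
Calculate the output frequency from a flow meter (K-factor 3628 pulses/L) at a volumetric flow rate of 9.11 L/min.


Frequency = K * Q / 60 (converting L/min to L/s).
f = 3628 * 9.11 / 60
f = 33051.08 / 60
f = 550.85 Hz

550.85 Hz


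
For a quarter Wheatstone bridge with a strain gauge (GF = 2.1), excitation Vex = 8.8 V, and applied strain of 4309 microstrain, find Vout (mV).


Quarter bridge output: Vout = (GF * epsilon * Vex) / 4.
Vout = (2.1 * 4309e-6 * 8.8) / 4
Vout = 0.07963032 / 4 V
Vout = 0.01990758 V = 19.9076 mV

19.9076 mV


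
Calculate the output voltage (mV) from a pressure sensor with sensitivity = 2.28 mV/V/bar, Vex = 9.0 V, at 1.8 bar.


Output = sensitivity * Vex * P.
Vout = 2.28 * 9.0 * 1.8
Vout = 20.52 * 1.8
Vout = 36.94 mV

36.94 mV


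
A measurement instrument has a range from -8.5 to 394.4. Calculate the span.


Span = upper range - lower range.
Span = 394.4 - (-8.5)
Span = 402.9

402.9


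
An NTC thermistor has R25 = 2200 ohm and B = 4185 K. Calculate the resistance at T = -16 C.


NTC thermistor equation: Rt = R25 * exp(B * (1/T - 1/T25)).
T in Kelvin: 257.15 K, T25 = 298.15 K
1/T - 1/T25 = 1/257.15 - 1/298.15 = 0.00053476
B * (1/T - 1/T25) = 4185 * 0.00053476 = 2.238
Rt = 2200 * exp(2.238) = 20623.8 ohm

20623.8 ohm


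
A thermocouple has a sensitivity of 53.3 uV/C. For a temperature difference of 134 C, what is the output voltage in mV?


The thermocouple output V = sensitivity * dT.
V = 53.3 uV/C * 134 C
V = 7142.2 uV
V = 7.142 mV

7.142 mV


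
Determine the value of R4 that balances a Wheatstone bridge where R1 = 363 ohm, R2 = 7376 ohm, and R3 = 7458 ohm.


At balance: R1*R4 = R2*R3, so R4 = R2*R3/R1.
R4 = 7376 * 7458 / 363
R4 = 55010208 / 363
R4 = 151543.27 ohm

151543.27 ohm


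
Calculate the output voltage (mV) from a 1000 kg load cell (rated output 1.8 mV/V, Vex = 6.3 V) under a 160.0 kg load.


Vout = rated_output * Vex * (load / capacity).
Vout = 1.8 * 6.3 * (160.0 / 1000)
Vout = 1.8 * 6.3 * 0.16
Vout = 1.814 mV

1.814 mV


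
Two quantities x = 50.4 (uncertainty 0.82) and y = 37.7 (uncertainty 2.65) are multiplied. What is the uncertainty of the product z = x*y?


For a product z = x*y, the relative uncertainty is:
uz/z = sqrt((ux/x)^2 + (uy/y)^2)
Relative uncertainties: ux/x = 0.82/50.4 = 0.01627
uy/y = 2.65/37.7 = 0.070292
z = 50.4 * 37.7 = 1900.1
uz = 1900.1 * sqrt(0.01627^2 + 0.070292^2) = 137.091

137.091


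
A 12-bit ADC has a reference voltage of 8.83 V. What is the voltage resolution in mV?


The resolution (LSB) of an ADC is Vref / 2^n.
LSB = 8.83 / 2^12
LSB = 8.83 / 4096
LSB = 0.00215576 V = 2.15576172 mV

2.15576172 mV


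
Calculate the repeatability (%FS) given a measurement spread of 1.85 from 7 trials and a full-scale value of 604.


Repeatability = (spread / full scale) * 100%.
R = (1.85 / 604) * 100
R = 0.306 %FS

0.306 %FS


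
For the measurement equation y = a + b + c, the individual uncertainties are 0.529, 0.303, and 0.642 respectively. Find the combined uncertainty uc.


For a sum of independent quantities, uc = sqrt(u1^2 + u2^2 + u3^2).
uc = sqrt(0.529^2 + 0.303^2 + 0.642^2)
uc = sqrt(0.279841 + 0.091809 + 0.412164)
uc = 0.8853

0.8853


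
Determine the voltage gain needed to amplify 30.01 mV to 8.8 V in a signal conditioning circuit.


Gain = Vout / Vin (converting to same units).
G = 8.8 V / 30.01 mV
G = 8800.0 mV / 30.01 mV
G = 293.24

293.24


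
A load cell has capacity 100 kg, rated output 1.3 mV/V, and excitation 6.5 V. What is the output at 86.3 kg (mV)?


Vout = rated_output * Vex * (load / capacity).
Vout = 1.3 * 6.5 * (86.3 / 100)
Vout = 1.3 * 6.5 * 0.863
Vout = 7.292 mV

7.292 mV


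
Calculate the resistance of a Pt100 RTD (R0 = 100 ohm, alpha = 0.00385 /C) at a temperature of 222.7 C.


The RTD equation: Rt = R0 * (1 + alpha * T).
Rt = 100 * (1 + 0.00385 * 222.7)
Rt = 100 * (1 + 0.857395)
Rt = 100 * 1.857395
Rt = 185.739 ohm

185.739 ohm


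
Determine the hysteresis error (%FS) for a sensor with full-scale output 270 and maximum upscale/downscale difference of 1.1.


Hysteresis = (max difference / full scale) * 100%.
H = (1.1 / 270) * 100
H = 0.407 %FS

0.407 %FS


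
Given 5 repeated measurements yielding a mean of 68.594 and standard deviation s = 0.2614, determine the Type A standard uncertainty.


The standard uncertainty for Type A evaluation is u = s / sqrt(n).
u = 0.2614 / sqrt(5)
u = 0.2614 / 2.2361
u = 0.1169

0.1169


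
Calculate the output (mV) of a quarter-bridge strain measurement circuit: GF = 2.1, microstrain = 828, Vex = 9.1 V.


Quarter bridge output: Vout = (GF * epsilon * Vex) / 4.
Vout = (2.1 * 828e-6 * 9.1) / 4
Vout = 0.01582308 / 4 V
Vout = 0.00395577 V = 3.9558 mV

3.9558 mV


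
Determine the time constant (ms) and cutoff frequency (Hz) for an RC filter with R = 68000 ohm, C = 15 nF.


Time constant: tau = R * C.
tau = 68000 * 1.50e-08 = 0.00102 s
tau = 1.02 ms
Cutoff frequency: fc = 1 / (2*pi*R*C).
fc = 1 / (2*pi*0.00102) = 156.03 Hz

tau = 1.02 ms, fc = 156.03 Hz


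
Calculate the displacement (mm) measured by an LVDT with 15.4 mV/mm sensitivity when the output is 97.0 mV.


Displacement = Vout / sensitivity.
d = 97.0 / 15.4
d = 6.299 mm

6.299 mm


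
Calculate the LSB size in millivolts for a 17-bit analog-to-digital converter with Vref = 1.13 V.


The resolution (LSB) of an ADC is Vref / 2^n.
LSB = 1.13 / 2^17
LSB = 1.13 / 131072
LSB = 8.62e-06 V = 0.00862122 mV

0.00862122 mV


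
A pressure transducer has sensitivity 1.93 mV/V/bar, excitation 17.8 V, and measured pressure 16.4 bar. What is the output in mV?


Output = sensitivity * Vex * P.
Vout = 1.93 * 17.8 * 16.4
Vout = 34.354 * 16.4
Vout = 563.41 mV

563.41 mV


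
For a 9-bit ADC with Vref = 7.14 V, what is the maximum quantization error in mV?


The maximum quantization error is +/- LSB/2.
LSB = Vref / 2^n = 7.14 / 512 = 0.01394531 V
Max error = LSB / 2 = 0.01394531 / 2 = 0.00697266 V
Max error = 6.9727 mV

6.9727 mV


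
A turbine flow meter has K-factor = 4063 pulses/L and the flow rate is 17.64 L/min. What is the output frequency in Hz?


Frequency = K * Q / 60 (converting L/min to L/s).
f = 4063 * 17.64 / 60
f = 71671.32 / 60
f = 1194.52 Hz

1194.52 Hz


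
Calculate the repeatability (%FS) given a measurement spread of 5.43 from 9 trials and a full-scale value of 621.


Repeatability = (spread / full scale) * 100%.
R = (5.43 / 621) * 100
R = 0.874 %FS

0.874 %FS


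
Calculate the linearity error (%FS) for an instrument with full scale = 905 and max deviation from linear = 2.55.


Linearity error = (max deviation / full scale) * 100%.
Linearity = (2.55 / 905) * 100
Linearity = 0.282 %FS

0.282 %FS


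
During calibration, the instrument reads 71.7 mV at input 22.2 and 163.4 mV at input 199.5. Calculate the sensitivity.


Sensitivity = (y2 - y1) / (x2 - x1).
S = (163.4 - 71.7) / (199.5 - 22.2)
S = 91.7 / 177.3
S = 0.5172 mV/unit

0.5172 mV/unit


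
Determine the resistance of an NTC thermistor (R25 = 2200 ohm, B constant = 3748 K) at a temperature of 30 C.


NTC thermistor equation: Rt = R25 * exp(B * (1/T - 1/T25)).
T in Kelvin: 303.15 K, T25 = 298.15 K
1/T - 1/T25 = 1/303.15 - 1/298.15 = -5.532e-05
B * (1/T - 1/T25) = 3748 * -5.532e-05 = -0.2073
Rt = 2200 * exp(-0.2073) = 1788.0 ohm

1788.0 ohm


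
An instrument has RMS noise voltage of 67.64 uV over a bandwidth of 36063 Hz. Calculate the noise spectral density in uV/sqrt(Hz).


Noise spectral density = Vrms / sqrt(BW).
NSD = 67.64 / sqrt(36063)
NSD = 67.64 / 189.9026
NSD = 0.3562 uV/sqrt(Hz)

0.3562 uV/sqrt(Hz)


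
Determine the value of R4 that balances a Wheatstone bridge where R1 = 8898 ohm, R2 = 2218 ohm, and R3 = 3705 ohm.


At balance: R1*R4 = R2*R3, so R4 = R2*R3/R1.
R4 = 2218 * 3705 / 8898
R4 = 8217690 / 8898
R4 = 923.54 ohm

923.54 ohm


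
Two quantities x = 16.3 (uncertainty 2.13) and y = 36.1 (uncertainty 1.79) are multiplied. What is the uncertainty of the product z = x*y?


For a product z = x*y, the relative uncertainty is:
uz/z = sqrt((ux/x)^2 + (uy/y)^2)
Relative uncertainties: ux/x = 2.13/16.3 = 0.130675
uy/y = 1.79/36.1 = 0.049584
z = 16.3 * 36.1 = 588.4
uz = 588.4 * sqrt(0.130675^2 + 0.049584^2) = 82.243

82.243


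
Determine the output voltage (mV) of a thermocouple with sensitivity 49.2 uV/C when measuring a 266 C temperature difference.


The thermocouple output V = sensitivity * dT.
V = 49.2 uV/C * 266 C
V = 13087.2 uV
V = 13.087 mV

13.087 mV


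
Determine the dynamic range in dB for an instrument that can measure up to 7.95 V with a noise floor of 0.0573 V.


Dynamic range = 20 * log10(Vmax / Vnoise).
DR = 20 * log10(7.95 / 0.0573)
DR = 20 * log10(138.74)
DR = 42.84 dB

42.84 dB


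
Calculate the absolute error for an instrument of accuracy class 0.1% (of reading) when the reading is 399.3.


Absolute error = (accuracy% / 100) * reading.
Error = (0.1 / 100) * 399.3
Error = 0.001 * 399.3
Error = 0.3993

0.3993


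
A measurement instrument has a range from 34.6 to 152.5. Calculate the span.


Span = upper range - lower range.
Span = 152.5 - (34.6)
Span = 117.9

117.9


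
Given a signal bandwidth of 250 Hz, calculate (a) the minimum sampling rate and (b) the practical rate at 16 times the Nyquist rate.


By Nyquist theorem, fs_min = 2 * fmax.
fs_min = 2 * 250 = 500 Hz
Practical rate = 16 * fs_min = 16 * 500 = 8000 Hz

fs_min = 500 Hz, fs_practical = 8000 Hz


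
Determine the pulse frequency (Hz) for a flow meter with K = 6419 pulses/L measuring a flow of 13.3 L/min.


Frequency = K * Q / 60 (converting L/min to L/s).
f = 6419 * 13.3 / 60
f = 85372.7 / 60
f = 1422.88 Hz

1422.88 Hz


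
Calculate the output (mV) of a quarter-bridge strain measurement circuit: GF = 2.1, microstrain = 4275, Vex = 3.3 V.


Quarter bridge output: Vout = (GF * epsilon * Vex) / 4.
Vout = (2.1 * 4275e-6 * 3.3) / 4
Vout = 0.02962575 / 4 V
Vout = 0.00740644 V = 7.4064 mV

7.4064 mV


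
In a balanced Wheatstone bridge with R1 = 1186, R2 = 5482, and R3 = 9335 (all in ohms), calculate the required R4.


At balance: R1*R4 = R2*R3, so R4 = R2*R3/R1.
R4 = 5482 * 9335 / 1186
R4 = 51174470 / 1186
R4 = 43148.79 ohm

43148.79 ohm


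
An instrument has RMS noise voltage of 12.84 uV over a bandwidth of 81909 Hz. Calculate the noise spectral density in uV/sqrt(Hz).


Noise spectral density = Vrms / sqrt(BW).
NSD = 12.84 / sqrt(81909)
NSD = 12.84 / 286.1975
NSD = 0.0449 uV/sqrt(Hz)

0.0449 uV/sqrt(Hz)


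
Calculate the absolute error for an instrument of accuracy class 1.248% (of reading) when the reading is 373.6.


Absolute error = (accuracy% / 100) * reading.
Error = (1.248 / 100) * 373.6
Error = 0.01248 * 373.6
Error = 4.6625

4.6625


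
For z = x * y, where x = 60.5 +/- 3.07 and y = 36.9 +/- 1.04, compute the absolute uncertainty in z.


For a product z = x*y, the relative uncertainty is:
uz/z = sqrt((ux/x)^2 + (uy/y)^2)
Relative uncertainties: ux/x = 3.07/60.5 = 0.050744
uy/y = 1.04/36.9 = 0.028184
z = 60.5 * 36.9 = 2232.4
uz = 2232.4 * sqrt(0.050744^2 + 0.028184^2) = 129.584

129.584


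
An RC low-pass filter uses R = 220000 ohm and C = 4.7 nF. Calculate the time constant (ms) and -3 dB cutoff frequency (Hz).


Time constant: tau = R * C.
tau = 220000 * 4.70e-09 = 0.001034 s
tau = 1.034 ms
Cutoff frequency: fc = 1 / (2*pi*R*C).
fc = 1 / (2*pi*0.001034) = 153.92 Hz

tau = 1.034 ms, fc = 153.92 Hz


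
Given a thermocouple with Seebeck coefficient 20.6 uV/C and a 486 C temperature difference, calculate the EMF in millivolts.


The thermocouple output V = sensitivity * dT.
V = 20.6 uV/C * 486 C
V = 10011.6 uV
V = 10.012 mV

10.012 mV


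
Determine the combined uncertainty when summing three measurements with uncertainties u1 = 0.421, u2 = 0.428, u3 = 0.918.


For a sum of independent quantities, uc = sqrt(u1^2 + u2^2 + u3^2).
uc = sqrt(0.421^2 + 0.428^2 + 0.918^2)
uc = sqrt(0.177241 + 0.183184 + 0.842724)
uc = 1.0969

1.0969


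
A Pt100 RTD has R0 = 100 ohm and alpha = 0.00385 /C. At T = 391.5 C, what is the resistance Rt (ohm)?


The RTD equation: Rt = R0 * (1 + alpha * T).
Rt = 100 * (1 + 0.00385 * 391.5)
Rt = 100 * (1 + 1.507275)
Rt = 100 * 2.507275
Rt = 250.727 ohm

250.727 ohm


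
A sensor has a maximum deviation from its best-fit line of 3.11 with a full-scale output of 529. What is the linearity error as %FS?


Linearity error = (max deviation / full scale) * 100%.
Linearity = (3.11 / 529) * 100
Linearity = 0.588 %FS

0.588 %FS


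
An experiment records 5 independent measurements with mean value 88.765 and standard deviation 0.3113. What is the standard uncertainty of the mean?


The standard uncertainty for Type A evaluation is u = s / sqrt(n).
u = 0.3113 / sqrt(5)
u = 0.3113 / 2.2361
u = 0.1392

0.1392


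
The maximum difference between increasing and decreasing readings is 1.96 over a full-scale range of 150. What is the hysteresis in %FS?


Hysteresis = (max difference / full scale) * 100%.
H = (1.96 / 150) * 100
H = 1.307 %FS

1.307 %FS


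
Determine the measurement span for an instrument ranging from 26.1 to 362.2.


Span = upper range - lower range.
Span = 362.2 - (26.1)
Span = 336.1

336.1


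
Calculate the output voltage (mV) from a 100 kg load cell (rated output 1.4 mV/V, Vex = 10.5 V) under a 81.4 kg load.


Vout = rated_output * Vex * (load / capacity).
Vout = 1.4 * 10.5 * (81.4 / 100)
Vout = 1.4 * 10.5 * 0.814
Vout = 11.966 mV

11.966 mV


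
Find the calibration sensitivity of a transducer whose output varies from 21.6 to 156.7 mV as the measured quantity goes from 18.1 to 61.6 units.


Sensitivity = (y2 - y1) / (x2 - x1).
S = (156.7 - 21.6) / (61.6 - 18.1)
S = 135.1 / 43.5
S = 3.1057 mV/unit

3.1057 mV/unit


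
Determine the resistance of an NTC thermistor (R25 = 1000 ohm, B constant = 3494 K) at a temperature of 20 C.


NTC thermistor equation: Rt = R25 * exp(B * (1/T - 1/T25)).
T in Kelvin: 293.15 K, T25 = 298.15 K
1/T - 1/T25 = 1/293.15 - 1/298.15 = 5.721e-05
B * (1/T - 1/T25) = 3494 * 5.721e-05 = 0.1999
Rt = 1000 * exp(0.1999) = 1221.3 ohm

1221.3 ohm


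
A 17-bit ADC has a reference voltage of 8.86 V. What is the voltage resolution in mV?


The resolution (LSB) of an ADC is Vref / 2^n.
LSB = 8.86 / 2^17
LSB = 8.86 / 131072
LSB = 6.76e-05 V = 0.06759644 mV

0.06759644 mV


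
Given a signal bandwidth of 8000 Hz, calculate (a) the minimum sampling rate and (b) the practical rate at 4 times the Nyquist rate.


By Nyquist theorem, fs_min = 2 * fmax.
fs_min = 2 * 8000 = 16000 Hz
Practical rate = 4 * fs_min = 4 * 16000 = 64000 Hz

fs_min = 16000 Hz, fs_practical = 64000 Hz


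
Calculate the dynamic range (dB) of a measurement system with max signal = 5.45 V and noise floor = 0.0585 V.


Dynamic range = 20 * log10(Vmax / Vnoise).
DR = 20 * log10(5.45 / 0.0585)
DR = 20 * log10(93.16)
DR = 39.38 dB

39.38 dB


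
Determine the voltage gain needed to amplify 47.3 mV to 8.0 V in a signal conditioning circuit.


Gain = Vout / Vin (converting to same units).
G = 8.0 V / 47.3 mV
G = 8000.0 mV / 47.3 mV
G = 169.13

169.13


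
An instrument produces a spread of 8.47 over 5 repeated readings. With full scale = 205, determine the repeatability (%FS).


Repeatability = (spread / full scale) * 100%.
R = (8.47 / 205) * 100
R = 4.132 %FS

4.132 %FS


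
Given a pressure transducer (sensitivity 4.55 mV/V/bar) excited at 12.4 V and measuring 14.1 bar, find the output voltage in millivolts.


Output = sensitivity * Vex * P.
Vout = 4.55 * 12.4 * 14.1
Vout = 56.42 * 14.1
Vout = 795.52 mV

795.52 mV


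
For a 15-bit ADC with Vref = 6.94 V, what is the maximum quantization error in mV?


The maximum quantization error is +/- LSB/2.
LSB = Vref / 2^n = 6.94 / 32768 = 0.00021179 V
Max error = LSB / 2 = 0.00021179 / 2 = 0.0001059 V
Max error = 0.1059 mV

0.1059 mV


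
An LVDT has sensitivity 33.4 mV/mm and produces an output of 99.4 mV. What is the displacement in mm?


Displacement = Vout / sensitivity.
d = 99.4 / 33.4
d = 2.976 mm

2.976 mm


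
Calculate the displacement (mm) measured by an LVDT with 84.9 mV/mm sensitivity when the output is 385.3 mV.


Displacement = Vout / sensitivity.
d = 385.3 / 84.9
d = 4.538 mm

4.538 mm


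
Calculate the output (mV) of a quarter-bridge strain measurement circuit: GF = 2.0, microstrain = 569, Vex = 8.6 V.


Quarter bridge output: Vout = (GF * epsilon * Vex) / 4.
Vout = (2.0 * 569e-6 * 8.6) / 4
Vout = 0.0097868 / 4 V
Vout = 0.0024467 V = 2.4467 mV

2.4467 mV


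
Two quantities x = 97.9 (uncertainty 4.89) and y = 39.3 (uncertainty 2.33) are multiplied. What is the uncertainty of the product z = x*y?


For a product z = x*y, the relative uncertainty is:
uz/z = sqrt((ux/x)^2 + (uy/y)^2)
Relative uncertainties: ux/x = 4.89/97.9 = 0.049949
uy/y = 2.33/39.3 = 0.059288
z = 97.9 * 39.3 = 3847.5
uz = 3847.5 * sqrt(0.049949^2 + 0.059288^2) = 298.27

298.27


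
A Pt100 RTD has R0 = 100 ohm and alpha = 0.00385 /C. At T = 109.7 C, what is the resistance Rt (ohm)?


The RTD equation: Rt = R0 * (1 + alpha * T).
Rt = 100 * (1 + 0.00385 * 109.7)
Rt = 100 * (1 + 0.422345)
Rt = 100 * 1.422345
Rt = 142.234 ohm

142.234 ohm


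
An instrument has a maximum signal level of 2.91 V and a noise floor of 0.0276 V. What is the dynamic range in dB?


Dynamic range = 20 * log10(Vmax / Vnoise).
DR = 20 * log10(2.91 / 0.0276)
DR = 20 * log10(105.43)
DR = 40.46 dB

40.46 dB


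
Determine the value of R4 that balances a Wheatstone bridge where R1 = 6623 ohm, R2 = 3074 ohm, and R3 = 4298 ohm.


At balance: R1*R4 = R2*R3, so R4 = R2*R3/R1.
R4 = 3074 * 4298 / 6623
R4 = 13212052 / 6623
R4 = 1994.87 ohm

1994.87 ohm


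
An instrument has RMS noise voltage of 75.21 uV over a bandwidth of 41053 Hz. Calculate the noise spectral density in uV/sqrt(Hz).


Noise spectral density = Vrms / sqrt(BW).
NSD = 75.21 / sqrt(41053)
NSD = 75.21 / 202.6154
NSD = 0.3712 uV/sqrt(Hz)

0.3712 uV/sqrt(Hz)


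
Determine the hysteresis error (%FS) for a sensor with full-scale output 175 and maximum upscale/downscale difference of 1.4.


Hysteresis = (max difference / full scale) * 100%.
H = (1.4 / 175) * 100
H = 0.8 %FS

0.8 %FS


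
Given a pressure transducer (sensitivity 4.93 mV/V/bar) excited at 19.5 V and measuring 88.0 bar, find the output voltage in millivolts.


Output = sensitivity * Vex * P.
Vout = 4.93 * 19.5 * 88.0
Vout = 96.135 * 88.0
Vout = 8459.88 mV

8459.88 mV


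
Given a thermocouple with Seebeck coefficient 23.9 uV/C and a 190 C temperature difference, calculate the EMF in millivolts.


The thermocouple output V = sensitivity * dT.
V = 23.9 uV/C * 190 C
V = 4541.0 uV
V = 4.541 mV

4.541 mV


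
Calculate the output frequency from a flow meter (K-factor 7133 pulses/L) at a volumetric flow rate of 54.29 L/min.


Frequency = K * Q / 60 (converting L/min to L/s).
f = 7133 * 54.29 / 60
f = 387250.57 / 60
f = 6454.18 Hz

6454.18 Hz


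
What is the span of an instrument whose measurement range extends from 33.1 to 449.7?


Span = upper range - lower range.
Span = 449.7 - (33.1)
Span = 416.6

416.6


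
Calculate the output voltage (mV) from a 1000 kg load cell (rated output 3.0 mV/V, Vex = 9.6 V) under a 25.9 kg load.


Vout = rated_output * Vex * (load / capacity).
Vout = 3.0 * 9.6 * (25.9 / 1000)
Vout = 3.0 * 9.6 * 0.0259
Vout = 0.746 mV

0.746 mV


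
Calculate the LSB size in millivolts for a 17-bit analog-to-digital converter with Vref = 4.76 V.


The resolution (LSB) of an ADC is Vref / 2^n.
LSB = 4.76 / 2^17
LSB = 4.76 / 131072
LSB = 3.632e-05 V = 0.03631592 mV

0.03631592 mV


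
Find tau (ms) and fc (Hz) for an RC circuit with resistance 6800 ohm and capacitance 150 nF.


Time constant: tau = R * C.
tau = 6800 * 1.50e-07 = 0.00102 s
tau = 1.02 ms
Cutoff frequency: fc = 1 / (2*pi*R*C).
fc = 1 / (2*pi*0.00102) = 156.03 Hz

tau = 1.02 ms, fc = 156.03 Hz


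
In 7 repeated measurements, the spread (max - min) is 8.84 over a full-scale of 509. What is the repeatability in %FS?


Repeatability = (spread / full scale) * 100%.
R = (8.84 / 509) * 100
R = 1.737 %FS

1.737 %FS


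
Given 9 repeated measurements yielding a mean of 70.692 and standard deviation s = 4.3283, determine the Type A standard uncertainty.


The standard uncertainty for Type A evaluation is u = s / sqrt(n).
u = 4.3283 / sqrt(9)
u = 4.3283 / 3.0
u = 1.4428

1.4428


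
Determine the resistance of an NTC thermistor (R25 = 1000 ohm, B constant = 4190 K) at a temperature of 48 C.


NTC thermistor equation: Rt = R25 * exp(B * (1/T - 1/T25)).
T in Kelvin: 321.15 K, T25 = 298.15 K
1/T - 1/T25 = 1/321.15 - 1/298.15 = -0.00024021
B * (1/T - 1/T25) = 4190 * -0.00024021 = -1.0065
Rt = 1000 * exp(-1.0065) = 365.5 ohm

365.5 ohm


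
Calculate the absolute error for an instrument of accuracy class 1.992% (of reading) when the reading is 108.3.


Absolute error = (accuracy% / 100) * reading.
Error = (1.992 / 100) * 108.3
Error = 0.01992 * 108.3
Error = 2.1573

2.1573


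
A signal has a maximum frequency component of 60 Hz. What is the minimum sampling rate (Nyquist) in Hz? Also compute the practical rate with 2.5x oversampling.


By Nyquist theorem, fs_min = 2 * fmax.
fs_min = 2 * 60 = 120 Hz
Practical rate = 2.5 * fs_min = 2.5 * 120 = 300 Hz

fs_min = 120 Hz, fs_practical = 300 Hz


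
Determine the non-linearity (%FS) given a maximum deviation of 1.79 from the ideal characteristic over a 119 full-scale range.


Linearity error = (max deviation / full scale) * 100%.
Linearity = (1.79 / 119) * 100
Linearity = 1.504 %FS

1.504 %FS


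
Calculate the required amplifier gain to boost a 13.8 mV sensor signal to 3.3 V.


Gain = Vout / Vin (converting to same units).
G = 3.3 V / 13.8 mV
G = 3300.0 mV / 13.8 mV
G = 239.13

239.13


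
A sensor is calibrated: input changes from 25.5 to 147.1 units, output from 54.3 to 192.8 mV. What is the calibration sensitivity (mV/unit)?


Sensitivity = (y2 - y1) / (x2 - x1).
S = (192.8 - 54.3) / (147.1 - 25.5)
S = 138.5 / 121.6
S = 1.139 mV/unit

1.139 mV/unit


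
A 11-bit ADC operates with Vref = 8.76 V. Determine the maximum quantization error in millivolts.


The maximum quantization error is +/- LSB/2.
LSB = Vref / 2^n = 8.76 / 2048 = 0.00427734 V
Max error = LSB / 2 = 0.00427734 / 2 = 0.00213867 V
Max error = 2.1387 mV

2.1387 mV


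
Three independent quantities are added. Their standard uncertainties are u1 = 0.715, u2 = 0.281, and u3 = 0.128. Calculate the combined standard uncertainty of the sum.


For a sum of independent quantities, uc = sqrt(u1^2 + u2^2 + u3^2).
uc = sqrt(0.715^2 + 0.281^2 + 0.128^2)
uc = sqrt(0.511225 + 0.078961 + 0.016384)
uc = 0.7788

0.7788


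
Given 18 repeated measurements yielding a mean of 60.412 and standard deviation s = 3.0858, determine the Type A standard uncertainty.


The standard uncertainty for Type A evaluation is u = s / sqrt(n).
u = 3.0858 / sqrt(18)
u = 3.0858 / 4.2426
u = 0.7273

0.7273


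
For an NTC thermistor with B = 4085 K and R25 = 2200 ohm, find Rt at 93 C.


NTC thermistor equation: Rt = R25 * exp(B * (1/T - 1/T25)).
T in Kelvin: 366.15 K, T25 = 298.15 K
1/T - 1/T25 = 1/366.15 - 1/298.15 = -0.0006229
B * (1/T - 1/T25) = 4085 * -0.0006229 = -2.5445
Rt = 2200 * exp(-2.5445) = 172.7 ohm

172.7 ohm


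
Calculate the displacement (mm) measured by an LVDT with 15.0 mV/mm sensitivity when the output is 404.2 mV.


Displacement = Vout / sensitivity.
d = 404.2 / 15.0
d = 26.947 mm

26.947 mm


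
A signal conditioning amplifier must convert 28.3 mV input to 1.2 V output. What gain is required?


Gain = Vout / Vin (converting to same units).
G = 1.2 V / 28.3 mV
G = 1200.0 mV / 28.3 mV
G = 42.4

42.4


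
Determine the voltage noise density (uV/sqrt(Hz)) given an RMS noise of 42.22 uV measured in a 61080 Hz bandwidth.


Noise spectral density = Vrms / sqrt(BW).
NSD = 42.22 / sqrt(61080)
NSD = 42.22 / 247.1437
NSD = 0.1708 uV/sqrt(Hz)

0.1708 uV/sqrt(Hz)


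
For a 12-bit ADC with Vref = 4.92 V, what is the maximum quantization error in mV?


The maximum quantization error is +/- LSB/2.
LSB = Vref / 2^n = 4.92 / 4096 = 0.00120117 V
Max error = LSB / 2 = 0.00120117 / 2 = 0.00060059 V
Max error = 0.6006 mV

0.6006 mV


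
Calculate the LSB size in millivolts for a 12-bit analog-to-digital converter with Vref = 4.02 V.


The resolution (LSB) of an ADC is Vref / 2^n.
LSB = 4.02 / 2^12
LSB = 4.02 / 4096
LSB = 0.00098145 V = 0.98144531 mV

0.98144531 mV


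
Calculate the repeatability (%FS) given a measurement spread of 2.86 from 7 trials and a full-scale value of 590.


Repeatability = (spread / full scale) * 100%.
R = (2.86 / 590) * 100
R = 0.485 %FS

0.485 %FS


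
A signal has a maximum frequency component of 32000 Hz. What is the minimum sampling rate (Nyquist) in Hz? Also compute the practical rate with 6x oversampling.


By Nyquist theorem, fs_min = 2 * fmax.
fs_min = 2 * 32000 = 64000 Hz
Practical rate = 6 * fs_min = 6 * 64000 = 384000 Hz

fs_min = 64000 Hz, fs_practical = 384000 Hz


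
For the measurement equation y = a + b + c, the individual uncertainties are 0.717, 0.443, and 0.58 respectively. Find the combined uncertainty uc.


For a sum of independent quantities, uc = sqrt(u1^2 + u2^2 + u3^2).
uc = sqrt(0.717^2 + 0.443^2 + 0.58^2)
uc = sqrt(0.514089 + 0.196249 + 0.3364)
uc = 1.0231

1.0231


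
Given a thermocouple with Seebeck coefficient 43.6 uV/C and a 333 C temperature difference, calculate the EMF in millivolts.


The thermocouple output V = sensitivity * dT.
V = 43.6 uV/C * 333 C
V = 14518.8 uV
V = 14.519 mV

14.519 mV


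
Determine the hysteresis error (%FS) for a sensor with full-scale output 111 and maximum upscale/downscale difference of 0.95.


Hysteresis = (max difference / full scale) * 100%.
H = (0.95 / 111) * 100
H = 0.856 %FS

0.856 %FS


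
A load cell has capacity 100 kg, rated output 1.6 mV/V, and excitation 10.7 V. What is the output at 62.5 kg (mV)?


Vout = rated_output * Vex * (load / capacity).
Vout = 1.6 * 10.7 * (62.5 / 100)
Vout = 1.6 * 10.7 * 0.625
Vout = 10.7 mV

10.7 mV


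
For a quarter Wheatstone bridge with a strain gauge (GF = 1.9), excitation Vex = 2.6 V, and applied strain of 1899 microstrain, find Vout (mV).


Quarter bridge output: Vout = (GF * epsilon * Vex) / 4.
Vout = (1.9 * 1899e-6 * 2.6) / 4
Vout = 0.00938106 / 4 V
Vout = 0.00234527 V = 2.3453 mV

2.3453 mV


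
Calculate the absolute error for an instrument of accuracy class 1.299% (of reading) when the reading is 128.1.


Absolute error = (accuracy% / 100) * reading.
Error = (1.299 / 100) * 128.1
Error = 0.01299 * 128.1
Error = 1.664

1.664


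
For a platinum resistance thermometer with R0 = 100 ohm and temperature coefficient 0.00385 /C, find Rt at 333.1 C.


The RTD equation: Rt = R0 * (1 + alpha * T).
Rt = 100 * (1 + 0.00385 * 333.1)
Rt = 100 * (1 + 1.282435)
Rt = 100 * 2.282435
Rt = 228.244 ohm

228.244 ohm


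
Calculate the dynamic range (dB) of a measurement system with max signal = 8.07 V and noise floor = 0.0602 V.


Dynamic range = 20 * log10(Vmax / Vnoise).
DR = 20 * log10(8.07 / 0.0602)
DR = 20 * log10(134.05)
DR = 42.55 dB

42.55 dB


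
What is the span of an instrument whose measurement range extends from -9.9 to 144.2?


Span = upper range - lower range.
Span = 144.2 - (-9.9)
Span = 154.1

154.1


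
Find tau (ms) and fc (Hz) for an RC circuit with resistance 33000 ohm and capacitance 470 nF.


Time constant: tau = R * C.
tau = 33000 * 4.70e-07 = 0.01551 s
tau = 15.51 ms
Cutoff frequency: fc = 1 / (2*pi*R*C).
fc = 1 / (2*pi*0.01551) = 10.26 Hz

tau = 15.51 ms, fc = 10.26 Hz


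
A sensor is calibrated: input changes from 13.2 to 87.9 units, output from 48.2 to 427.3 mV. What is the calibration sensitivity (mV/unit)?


Sensitivity = (y2 - y1) / (x2 - x1).
S = (427.3 - 48.2) / (87.9 - 13.2)
S = 379.1 / 74.7
S = 5.075 mV/unit

5.075 mV/unit


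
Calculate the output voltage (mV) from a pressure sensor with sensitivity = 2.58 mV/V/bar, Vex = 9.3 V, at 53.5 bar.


Output = sensitivity * Vex * P.
Vout = 2.58 * 9.3 * 53.5
Vout = 23.994 * 53.5
Vout = 1283.68 mV

1283.68 mV


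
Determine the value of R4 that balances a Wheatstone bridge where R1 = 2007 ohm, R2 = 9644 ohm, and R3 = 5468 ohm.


At balance: R1*R4 = R2*R3, so R4 = R2*R3/R1.
R4 = 9644 * 5468 / 2007
R4 = 52733392 / 2007
R4 = 26274.73 ohm

26274.73 ohm


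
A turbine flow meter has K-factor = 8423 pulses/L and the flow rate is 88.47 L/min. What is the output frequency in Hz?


Frequency = K * Q / 60 (converting L/min to L/s).
f = 8423 * 88.47 / 60
f = 745182.81 / 60
f = 12419.71 Hz

12419.71 Hz


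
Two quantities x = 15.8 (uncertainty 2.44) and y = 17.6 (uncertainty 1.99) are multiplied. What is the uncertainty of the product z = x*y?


For a product z = x*y, the relative uncertainty is:
uz/z = sqrt((ux/x)^2 + (uy/y)^2)
Relative uncertainties: ux/x = 2.44/15.8 = 0.15443
uy/y = 1.99/17.6 = 0.113068
z = 15.8 * 17.6 = 278.1
uz = 278.1 * sqrt(0.15443^2 + 0.113068^2) = 53.224

53.224


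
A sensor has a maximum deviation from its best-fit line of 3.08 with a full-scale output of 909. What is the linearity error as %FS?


Linearity error = (max deviation / full scale) * 100%.
Linearity = (3.08 / 909) * 100
Linearity = 0.339 %FS

0.339 %FS


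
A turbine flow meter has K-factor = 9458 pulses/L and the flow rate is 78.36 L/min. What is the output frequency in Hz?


Frequency = K * Q / 60 (converting L/min to L/s).
f = 9458 * 78.36 / 60
f = 741128.88 / 60
f = 12352.15 Hz

12352.15 Hz


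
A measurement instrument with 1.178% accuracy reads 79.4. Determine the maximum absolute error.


Absolute error = (accuracy% / 100) * reading.
Error = (1.178 / 100) * 79.4
Error = 0.01178 * 79.4
Error = 0.9353

0.9353


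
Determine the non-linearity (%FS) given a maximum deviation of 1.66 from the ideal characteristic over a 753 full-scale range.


Linearity error = (max deviation / full scale) * 100%.
Linearity = (1.66 / 753) * 100
Linearity = 0.22 %FS

0.22 %FS


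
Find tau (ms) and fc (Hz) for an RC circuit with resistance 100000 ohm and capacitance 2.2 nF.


Time constant: tau = R * C.
tau = 100000 * 2.20e-09 = 0.00022 s
tau = 0.22 ms
Cutoff frequency: fc = 1 / (2*pi*R*C).
fc = 1 / (2*pi*0.00022) = 723.43 Hz

tau = 0.22 ms, fc = 723.43 Hz


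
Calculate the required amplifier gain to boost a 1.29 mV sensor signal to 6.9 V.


Gain = Vout / Vin (converting to same units).
G = 6.9 V / 1.29 mV
G = 6900.0 mV / 1.29 mV
G = 5348.84

5348.84


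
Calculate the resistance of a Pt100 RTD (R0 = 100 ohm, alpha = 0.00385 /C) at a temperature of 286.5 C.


The RTD equation: Rt = R0 * (1 + alpha * T).
Rt = 100 * (1 + 0.00385 * 286.5)
Rt = 100 * (1 + 1.103025)
Rt = 100 * 2.103025
Rt = 210.303 ohm

210.303 ohm


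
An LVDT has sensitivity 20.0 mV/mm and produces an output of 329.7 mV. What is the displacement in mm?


Displacement = Vout / sensitivity.
d = 329.7 / 20.0
d = 16.485 mm

16.485 mm


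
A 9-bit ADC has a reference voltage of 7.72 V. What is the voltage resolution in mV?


The resolution (LSB) of an ADC is Vref / 2^n.
LSB = 7.72 / 2^9
LSB = 7.72 / 512
LSB = 0.01507812 V = 15.078125 mV

15.078125 mV


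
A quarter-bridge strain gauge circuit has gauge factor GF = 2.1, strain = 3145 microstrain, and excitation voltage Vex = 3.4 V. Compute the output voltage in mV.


Quarter bridge output: Vout = (GF * epsilon * Vex) / 4.
Vout = (2.1 * 3145e-6 * 3.4) / 4
Vout = 0.0224553 / 4 V
Vout = 0.00561383 V = 5.6138 mV

5.6138 mV


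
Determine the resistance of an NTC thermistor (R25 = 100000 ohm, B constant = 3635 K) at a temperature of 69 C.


NTC thermistor equation: Rt = R25 * exp(B * (1/T - 1/T25)).
T in Kelvin: 342.15 K, T25 = 298.15 K
1/T - 1/T25 = 1/342.15 - 1/298.15 = -0.00043132
B * (1/T - 1/T25) = 3635 * -0.00043132 = -1.5679
Rt = 100000 * exp(-1.5679) = 20849.2 ohm

20849.2 ohm


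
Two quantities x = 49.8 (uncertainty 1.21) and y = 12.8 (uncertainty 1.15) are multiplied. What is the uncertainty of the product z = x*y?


For a product z = x*y, the relative uncertainty is:
uz/z = sqrt((ux/x)^2 + (uy/y)^2)
Relative uncertainties: ux/x = 1.21/49.8 = 0.024297
uy/y = 1.15/12.8 = 0.089844
z = 49.8 * 12.8 = 637.4
uz = 637.4 * sqrt(0.024297^2 + 0.089844^2) = 59.327

59.327


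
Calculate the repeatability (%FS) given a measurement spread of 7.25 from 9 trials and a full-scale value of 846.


Repeatability = (spread / full scale) * 100%.
R = (7.25 / 846) * 100
R = 0.857 %FS

0.857 %FS


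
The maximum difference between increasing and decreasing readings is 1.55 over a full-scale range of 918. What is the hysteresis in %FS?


Hysteresis = (max difference / full scale) * 100%.
H = (1.55 / 918) * 100
H = 0.169 %FS

0.169 %FS


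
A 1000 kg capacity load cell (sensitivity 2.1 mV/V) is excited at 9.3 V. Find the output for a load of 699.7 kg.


Vout = rated_output * Vex * (load / capacity).
Vout = 2.1 * 9.3 * (699.7 / 1000)
Vout = 2.1 * 9.3 * 0.6997
Vout = 13.665 mV

13.665 mV


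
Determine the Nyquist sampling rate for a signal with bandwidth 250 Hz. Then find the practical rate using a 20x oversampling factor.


By Nyquist theorem, fs_min = 2 * fmax.
fs_min = 2 * 250 = 500 Hz
Practical rate = 20 * fs_min = 20 * 500 = 10000 Hz

fs_min = 500 Hz, fs_practical = 10000 Hz


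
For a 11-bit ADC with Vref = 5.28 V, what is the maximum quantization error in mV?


The maximum quantization error is +/- LSB/2.
LSB = Vref / 2^n = 5.28 / 2048 = 0.00257813 V
Max error = LSB / 2 = 0.00257813 / 2 = 0.00128906 V
Max error = 1.2891 mV

1.2891 mV


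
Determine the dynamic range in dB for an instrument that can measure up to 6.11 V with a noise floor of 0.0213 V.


Dynamic range = 20 * log10(Vmax / Vnoise).
DR = 20 * log10(6.11 / 0.0213)
DR = 20 * log10(286.85)
DR = 49.15 dB

49.15 dB


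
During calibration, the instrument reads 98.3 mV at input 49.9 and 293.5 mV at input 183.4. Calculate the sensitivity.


Sensitivity = (y2 - y1) / (x2 - x1).
S = (293.5 - 98.3) / (183.4 - 49.9)
S = 195.2 / 133.5
S = 1.4622 mV/unit

1.4622 mV/unit


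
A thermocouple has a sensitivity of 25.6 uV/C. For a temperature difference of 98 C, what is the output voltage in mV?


The thermocouple output V = sensitivity * dT.
V = 25.6 uV/C * 98 C
V = 2508.8 uV
V = 2.509 mV

2.509 mV


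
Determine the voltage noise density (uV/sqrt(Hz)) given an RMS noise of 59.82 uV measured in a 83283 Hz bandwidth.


Noise spectral density = Vrms / sqrt(BW).
NSD = 59.82 / sqrt(83283)
NSD = 59.82 / 288.5879
NSD = 0.2073 uV/sqrt(Hz)

0.2073 uV/sqrt(Hz)


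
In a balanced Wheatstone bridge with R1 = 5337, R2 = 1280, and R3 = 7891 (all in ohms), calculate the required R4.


At balance: R1*R4 = R2*R3, so R4 = R2*R3/R1.
R4 = 1280 * 7891 / 5337
R4 = 10100480 / 5337
R4 = 1892.54 ohm

1892.54 ohm


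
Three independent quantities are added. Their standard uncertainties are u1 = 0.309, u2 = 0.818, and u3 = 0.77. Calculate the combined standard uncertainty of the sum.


For a sum of independent quantities, uc = sqrt(u1^2 + u2^2 + u3^2).
uc = sqrt(0.309^2 + 0.818^2 + 0.77^2)
uc = sqrt(0.095481 + 0.669124 + 0.5929)
uc = 1.1651

1.1651


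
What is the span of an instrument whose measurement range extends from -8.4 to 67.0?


Span = upper range - lower range.
Span = 67.0 - (-8.4)
Span = 75.4

75.4


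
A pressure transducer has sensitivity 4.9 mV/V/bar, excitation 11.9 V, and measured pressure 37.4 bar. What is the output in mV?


Output = sensitivity * Vex * P.
Vout = 4.9 * 11.9 * 37.4
Vout = 58.31 * 37.4
Vout = 2180.79 mV

2180.79 mV


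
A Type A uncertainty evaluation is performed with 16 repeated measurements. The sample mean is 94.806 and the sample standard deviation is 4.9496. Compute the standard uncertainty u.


The standard uncertainty for Type A evaluation is u = s / sqrt(n).
u = 4.9496 / sqrt(16)
u = 4.9496 / 4.0
u = 1.2374

1.2374


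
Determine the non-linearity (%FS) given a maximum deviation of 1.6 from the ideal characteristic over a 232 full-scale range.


Linearity error = (max deviation / full scale) * 100%.
Linearity = (1.6 / 232) * 100
Linearity = 0.69 %FS

0.69 %FS


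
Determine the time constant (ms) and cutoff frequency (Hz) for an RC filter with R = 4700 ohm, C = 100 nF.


Time constant: tau = R * C.
tau = 4700 * 1.00e-07 = 0.00047 s
tau = 0.47 ms
Cutoff frequency: fc = 1 / (2*pi*R*C).
fc = 1 / (2*pi*0.00047) = 338.63 Hz

tau = 0.47 ms, fc = 338.63 Hz
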